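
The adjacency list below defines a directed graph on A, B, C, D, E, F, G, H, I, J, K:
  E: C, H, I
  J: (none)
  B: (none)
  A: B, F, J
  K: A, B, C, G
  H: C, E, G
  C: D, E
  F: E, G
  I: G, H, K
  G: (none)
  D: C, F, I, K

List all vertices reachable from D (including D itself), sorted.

Start at D.
Its neighbours: C, F, I, K.
Then their neighbours: A, B, E, G, H.
Then next layer: J.
Every vertex is now reached.

A, B, C, D, E, F, G, H, I, J, K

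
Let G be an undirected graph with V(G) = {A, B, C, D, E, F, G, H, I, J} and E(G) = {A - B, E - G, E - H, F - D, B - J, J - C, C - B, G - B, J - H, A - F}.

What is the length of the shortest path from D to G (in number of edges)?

4

Distance 0: D.
Distance 1: F.
Distance 2: A.
Distance 3: B.
Distance 4: C, G, J — contains G.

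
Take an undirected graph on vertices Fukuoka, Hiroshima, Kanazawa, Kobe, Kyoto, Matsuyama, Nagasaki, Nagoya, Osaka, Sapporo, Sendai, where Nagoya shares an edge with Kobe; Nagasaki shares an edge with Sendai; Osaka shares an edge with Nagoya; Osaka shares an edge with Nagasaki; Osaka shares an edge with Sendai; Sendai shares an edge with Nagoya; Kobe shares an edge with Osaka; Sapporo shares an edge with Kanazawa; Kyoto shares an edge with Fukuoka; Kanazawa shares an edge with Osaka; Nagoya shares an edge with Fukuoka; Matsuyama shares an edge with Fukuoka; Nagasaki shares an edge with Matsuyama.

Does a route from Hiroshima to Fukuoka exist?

Hiroshima has no edges, so nothing is reachable from it.

No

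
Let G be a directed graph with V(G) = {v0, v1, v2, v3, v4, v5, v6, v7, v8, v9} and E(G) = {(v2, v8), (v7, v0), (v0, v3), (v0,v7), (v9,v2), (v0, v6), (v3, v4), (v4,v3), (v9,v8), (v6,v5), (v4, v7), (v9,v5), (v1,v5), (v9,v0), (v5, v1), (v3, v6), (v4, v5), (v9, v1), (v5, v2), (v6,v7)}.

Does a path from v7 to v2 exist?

Yes

Explore from v7.
Distance 1: reach v0.
Distance 2: reach v3, v6.
Distance 3: reach v4, v5.
Distance 4: reach v1, v2.
Found v2.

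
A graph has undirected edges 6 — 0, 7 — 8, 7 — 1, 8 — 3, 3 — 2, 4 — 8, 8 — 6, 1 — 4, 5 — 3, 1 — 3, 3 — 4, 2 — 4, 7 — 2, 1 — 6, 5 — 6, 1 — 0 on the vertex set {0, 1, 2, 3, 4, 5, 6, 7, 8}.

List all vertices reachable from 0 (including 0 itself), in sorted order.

0, 1, 2, 3, 4, 5, 6, 7, 8

Start at 0.
Its neighbours: 1, 6.
Then their neighbours: 3, 4, 5, 7, 8.
Then next layer: 2.
Every vertex is now reached.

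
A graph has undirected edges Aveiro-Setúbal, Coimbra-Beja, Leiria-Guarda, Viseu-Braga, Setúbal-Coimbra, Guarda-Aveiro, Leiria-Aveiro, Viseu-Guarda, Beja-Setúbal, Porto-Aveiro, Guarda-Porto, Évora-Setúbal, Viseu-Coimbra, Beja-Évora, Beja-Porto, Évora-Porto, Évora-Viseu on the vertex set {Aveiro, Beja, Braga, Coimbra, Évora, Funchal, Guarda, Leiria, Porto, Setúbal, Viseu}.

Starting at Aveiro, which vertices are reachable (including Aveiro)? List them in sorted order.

Aveiro, Beja, Braga, Coimbra, Évora, Guarda, Leiria, Porto, Setúbal, Viseu

Start at Aveiro.
Its neighbours: Guarda, Leiria, Porto, Setúbal.
Then their neighbours: Beja, Coimbra, Évora, Viseu.
Then next layer: Braga.
Nothing further is reachable.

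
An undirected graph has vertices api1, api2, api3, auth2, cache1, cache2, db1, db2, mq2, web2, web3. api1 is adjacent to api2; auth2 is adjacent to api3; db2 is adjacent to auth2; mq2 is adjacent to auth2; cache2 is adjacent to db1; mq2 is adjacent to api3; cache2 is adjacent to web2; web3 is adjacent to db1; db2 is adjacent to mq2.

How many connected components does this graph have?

From api1: component {api1, api2}.
From api3: component {api3, auth2, db2, mq2}.
From cache1: component {cache1}.
From cache2: component {cache2, db1, web2, web3}.
That's 4 components.

4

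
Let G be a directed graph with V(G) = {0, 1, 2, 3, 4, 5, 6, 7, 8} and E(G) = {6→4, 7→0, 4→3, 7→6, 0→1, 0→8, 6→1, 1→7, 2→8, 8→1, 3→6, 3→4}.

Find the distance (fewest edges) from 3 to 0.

4

Distance 0: 3.
Distance 1: 4, 6.
Distance 2: 1.
Distance 3: 7.
Distance 4: 0 — contains 0.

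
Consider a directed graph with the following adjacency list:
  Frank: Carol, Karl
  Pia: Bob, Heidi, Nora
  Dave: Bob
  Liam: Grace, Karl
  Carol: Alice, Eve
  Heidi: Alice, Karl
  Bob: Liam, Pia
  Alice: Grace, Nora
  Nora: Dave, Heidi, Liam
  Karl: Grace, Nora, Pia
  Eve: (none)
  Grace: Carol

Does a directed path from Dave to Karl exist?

Yes

Explore from Dave.
Distance 1: reach Bob.
Distance 2: reach Liam, Pia.
Distance 3: reach Grace, Heidi, Karl, Nora.
Found Karl.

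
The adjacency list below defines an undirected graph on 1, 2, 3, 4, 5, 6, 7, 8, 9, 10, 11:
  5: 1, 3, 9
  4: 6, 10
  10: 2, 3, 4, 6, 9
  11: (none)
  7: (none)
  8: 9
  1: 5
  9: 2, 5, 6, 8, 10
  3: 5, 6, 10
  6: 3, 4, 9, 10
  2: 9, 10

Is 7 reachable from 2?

Explore from 2.
Distance 1: reach 9, 10.
Distance 2: reach 3, 4, 5, 6, 8.
Distance 3: reach 1.
The search is exhausted without reaching 7; it lies in a different component.

No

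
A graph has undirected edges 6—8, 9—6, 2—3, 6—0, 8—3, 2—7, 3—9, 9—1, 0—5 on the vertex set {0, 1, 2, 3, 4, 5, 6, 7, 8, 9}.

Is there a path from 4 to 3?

4 has no edges, so nothing is reachable from it.

No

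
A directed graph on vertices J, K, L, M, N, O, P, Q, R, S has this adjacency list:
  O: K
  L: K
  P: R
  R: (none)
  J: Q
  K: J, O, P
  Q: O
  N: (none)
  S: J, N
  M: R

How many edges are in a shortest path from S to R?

Distance 0: S.
Distance 1: J, N.
Distance 2: Q.
Distance 3: O.
Distance 4: K.
Distance 5: P.
Distance 6: R — contains R.

6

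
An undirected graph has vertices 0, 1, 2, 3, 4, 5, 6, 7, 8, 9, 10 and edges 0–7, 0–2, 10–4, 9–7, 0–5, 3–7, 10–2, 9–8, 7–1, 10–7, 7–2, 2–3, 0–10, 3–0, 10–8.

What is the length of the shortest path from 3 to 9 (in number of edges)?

2

Distance 0: 3.
Distance 1: 0, 2, 7.
Distance 2: 1, 5, 9, 10 — contains 9.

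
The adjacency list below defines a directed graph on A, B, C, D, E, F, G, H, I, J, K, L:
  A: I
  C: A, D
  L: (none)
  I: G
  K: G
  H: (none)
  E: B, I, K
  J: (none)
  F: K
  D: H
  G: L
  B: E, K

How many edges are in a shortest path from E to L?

Distance 0: E.
Distance 1: B, I, K.
Distance 2: G.
Distance 3: L — contains L.

3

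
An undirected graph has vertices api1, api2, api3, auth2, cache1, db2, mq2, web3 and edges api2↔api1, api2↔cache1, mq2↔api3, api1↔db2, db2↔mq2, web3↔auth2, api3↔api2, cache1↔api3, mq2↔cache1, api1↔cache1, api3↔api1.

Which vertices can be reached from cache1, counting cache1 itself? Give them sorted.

Start at cache1.
Its neighbours: api1, api2, api3, mq2.
Then their neighbours: db2.
Nothing further is reachable.

api1, api2, api3, cache1, db2, mq2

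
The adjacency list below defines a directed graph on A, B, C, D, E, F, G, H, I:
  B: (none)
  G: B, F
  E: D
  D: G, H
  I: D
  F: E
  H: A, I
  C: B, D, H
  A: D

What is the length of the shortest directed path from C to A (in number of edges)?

2

Distance 0: C.
Distance 1: B, D, H.
Distance 2: A, G, I — contains A.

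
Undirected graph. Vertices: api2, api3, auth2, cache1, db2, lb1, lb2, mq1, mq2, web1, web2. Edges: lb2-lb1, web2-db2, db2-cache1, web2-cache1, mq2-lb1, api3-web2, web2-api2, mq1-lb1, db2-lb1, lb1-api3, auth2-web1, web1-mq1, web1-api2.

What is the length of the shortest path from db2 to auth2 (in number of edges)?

Distance 0: db2.
Distance 1: cache1, lb1, web2.
Distance 2: api2, api3, lb2, mq1, mq2.
Distance 3: web1.
Distance 4: auth2 — contains auth2.

4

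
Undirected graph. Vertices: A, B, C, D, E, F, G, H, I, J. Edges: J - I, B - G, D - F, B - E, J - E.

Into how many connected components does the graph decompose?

From A: component {A}.
From B: component {B, E, G, I, J}.
From C: component {C}.
From D: component {D, F}.
From H: component {H}.
That's 5 components.

5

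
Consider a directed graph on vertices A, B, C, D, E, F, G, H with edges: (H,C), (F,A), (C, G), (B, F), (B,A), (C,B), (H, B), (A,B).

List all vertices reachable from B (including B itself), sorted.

A, B, F

Start at B.
Its neighbours: A, F.
Nothing further is reachable.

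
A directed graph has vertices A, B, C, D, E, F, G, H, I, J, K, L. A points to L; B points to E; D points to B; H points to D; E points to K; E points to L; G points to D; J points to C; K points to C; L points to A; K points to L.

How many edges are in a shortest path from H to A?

Distance 0: H.
Distance 1: D.
Distance 2: B.
Distance 3: E.
Distance 4: K, L.
Distance 5: A, C — contains A.

5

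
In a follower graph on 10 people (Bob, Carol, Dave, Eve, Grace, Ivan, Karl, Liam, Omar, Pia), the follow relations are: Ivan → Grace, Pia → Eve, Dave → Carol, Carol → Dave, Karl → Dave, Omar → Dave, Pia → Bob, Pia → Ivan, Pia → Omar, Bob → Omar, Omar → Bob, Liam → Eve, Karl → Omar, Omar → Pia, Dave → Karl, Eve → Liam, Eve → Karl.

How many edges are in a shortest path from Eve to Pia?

3

Distance 0: Eve.
Distance 1: Karl, Liam.
Distance 2: Dave, Omar.
Distance 3: Bob, Carol, Pia — contains Pia.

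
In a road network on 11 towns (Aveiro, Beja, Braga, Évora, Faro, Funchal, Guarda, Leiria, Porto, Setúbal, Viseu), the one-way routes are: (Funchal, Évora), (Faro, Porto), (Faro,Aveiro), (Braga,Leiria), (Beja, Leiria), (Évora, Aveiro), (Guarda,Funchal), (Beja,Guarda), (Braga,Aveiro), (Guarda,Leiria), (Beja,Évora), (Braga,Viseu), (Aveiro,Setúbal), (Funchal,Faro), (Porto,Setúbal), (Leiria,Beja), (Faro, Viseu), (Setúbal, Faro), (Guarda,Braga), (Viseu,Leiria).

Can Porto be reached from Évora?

Yes

Explore from Évora.
Distance 1: reach Aveiro.
Distance 2: reach Setúbal.
Distance 3: reach Faro.
Distance 4: reach Porto, Viseu.
Found Porto.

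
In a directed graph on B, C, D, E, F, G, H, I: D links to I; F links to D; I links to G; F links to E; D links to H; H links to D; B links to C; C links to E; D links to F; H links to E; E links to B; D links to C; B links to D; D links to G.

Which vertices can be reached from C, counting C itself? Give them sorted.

Start at C.
Its neighbours: E.
Then their neighbours: B.
Then next layer: D.
Then next layer: F, G, H, I.
Every vertex is now reached.

B, C, D, E, F, G, H, I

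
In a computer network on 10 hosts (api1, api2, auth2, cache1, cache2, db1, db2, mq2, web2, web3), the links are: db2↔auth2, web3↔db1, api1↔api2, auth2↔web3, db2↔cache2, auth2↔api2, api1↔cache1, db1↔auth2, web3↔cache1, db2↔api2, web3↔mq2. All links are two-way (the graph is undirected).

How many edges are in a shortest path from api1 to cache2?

Distance 0: api1.
Distance 1: api2, cache1.
Distance 2: auth2, db2, web3.
Distance 3: cache2, db1, mq2 — contains cache2.

3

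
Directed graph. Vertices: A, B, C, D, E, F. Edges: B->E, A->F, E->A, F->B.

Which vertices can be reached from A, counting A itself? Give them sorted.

Start at A.
Its neighbours: F.
Then their neighbours: B.
Then next layer: E.
Nothing further is reachable.

A, B, E, F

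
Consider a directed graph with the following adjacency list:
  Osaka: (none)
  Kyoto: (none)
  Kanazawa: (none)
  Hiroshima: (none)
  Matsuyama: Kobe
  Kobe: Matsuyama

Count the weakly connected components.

From Hiroshima: component {Hiroshima}.
From Kanazawa: component {Kanazawa}.
From Kobe: component {Kobe, Matsuyama}.
From Kyoto: component {Kyoto}.
From Osaka: component {Osaka}.
That's 5 components.

5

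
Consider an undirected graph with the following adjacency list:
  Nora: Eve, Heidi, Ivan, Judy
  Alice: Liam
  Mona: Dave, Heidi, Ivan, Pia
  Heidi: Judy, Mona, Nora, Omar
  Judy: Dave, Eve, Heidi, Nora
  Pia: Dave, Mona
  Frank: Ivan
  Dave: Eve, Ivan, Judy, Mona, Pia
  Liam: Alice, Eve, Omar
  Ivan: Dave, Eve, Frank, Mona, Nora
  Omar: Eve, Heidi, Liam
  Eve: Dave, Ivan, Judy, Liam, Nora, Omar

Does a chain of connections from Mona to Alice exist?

Yes

Explore from Mona.
Distance 1: reach Dave, Heidi, Ivan, Pia.
Distance 2: reach Eve, Frank, Judy, Nora, Omar.
Distance 3: reach Liam.
Distance 4: reach Alice.
Found Alice.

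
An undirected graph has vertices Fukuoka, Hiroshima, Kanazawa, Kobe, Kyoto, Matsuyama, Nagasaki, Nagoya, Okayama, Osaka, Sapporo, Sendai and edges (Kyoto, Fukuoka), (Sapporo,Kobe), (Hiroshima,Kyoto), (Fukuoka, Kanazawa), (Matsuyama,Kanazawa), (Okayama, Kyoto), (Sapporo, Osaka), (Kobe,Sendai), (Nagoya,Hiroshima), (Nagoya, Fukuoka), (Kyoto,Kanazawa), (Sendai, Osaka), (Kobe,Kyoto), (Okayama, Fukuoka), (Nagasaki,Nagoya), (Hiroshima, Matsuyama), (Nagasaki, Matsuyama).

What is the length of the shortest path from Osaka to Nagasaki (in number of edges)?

Distance 0: Osaka.
Distance 1: Sapporo, Sendai.
Distance 2: Kobe.
Distance 3: Kyoto.
Distance 4: Fukuoka, Hiroshima, Kanazawa, Okayama.
Distance 5: Matsuyama, Nagoya.
Distance 6: Nagasaki — contains Nagasaki.

6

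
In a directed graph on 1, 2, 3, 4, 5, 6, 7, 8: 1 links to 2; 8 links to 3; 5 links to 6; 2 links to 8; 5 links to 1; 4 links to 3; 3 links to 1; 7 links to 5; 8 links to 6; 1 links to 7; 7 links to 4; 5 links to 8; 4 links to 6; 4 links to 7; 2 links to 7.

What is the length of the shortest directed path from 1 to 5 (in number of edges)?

2

Distance 0: 1.
Distance 1: 2, 7.
Distance 2: 4, 5, 8 — contains 5.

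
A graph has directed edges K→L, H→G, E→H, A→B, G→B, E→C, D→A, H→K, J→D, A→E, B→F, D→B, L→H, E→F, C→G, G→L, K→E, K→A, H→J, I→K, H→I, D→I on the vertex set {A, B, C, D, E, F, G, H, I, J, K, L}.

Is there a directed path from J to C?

Explore from J.
Distance 1: reach D.
Distance 2: reach A, B, I.
Distance 3: reach E, F, K.
Distance 4: reach C, H, L.
Found C.

Yes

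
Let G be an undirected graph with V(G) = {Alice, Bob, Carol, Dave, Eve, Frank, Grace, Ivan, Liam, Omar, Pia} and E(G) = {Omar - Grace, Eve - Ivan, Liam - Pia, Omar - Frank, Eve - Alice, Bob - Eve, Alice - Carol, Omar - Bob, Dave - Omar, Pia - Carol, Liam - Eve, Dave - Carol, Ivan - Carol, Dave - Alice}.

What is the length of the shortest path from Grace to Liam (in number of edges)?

4

Distance 0: Grace.
Distance 1: Omar.
Distance 2: Bob, Dave, Frank.
Distance 3: Alice, Carol, Eve.
Distance 4: Ivan, Liam, Pia — contains Liam.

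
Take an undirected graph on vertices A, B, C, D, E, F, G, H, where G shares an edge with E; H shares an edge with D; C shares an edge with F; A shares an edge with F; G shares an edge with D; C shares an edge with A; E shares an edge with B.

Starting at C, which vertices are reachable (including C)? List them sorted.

A, C, F

Start at C.
Its neighbours: A, F.
Nothing further is reachable.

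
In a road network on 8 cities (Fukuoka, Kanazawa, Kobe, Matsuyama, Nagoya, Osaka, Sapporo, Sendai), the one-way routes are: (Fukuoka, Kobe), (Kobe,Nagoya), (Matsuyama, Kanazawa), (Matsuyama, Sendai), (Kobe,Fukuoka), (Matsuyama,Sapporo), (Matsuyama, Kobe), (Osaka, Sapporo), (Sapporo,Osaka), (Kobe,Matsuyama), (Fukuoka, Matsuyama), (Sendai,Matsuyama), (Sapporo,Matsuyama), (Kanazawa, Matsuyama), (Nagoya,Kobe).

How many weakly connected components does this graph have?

1

From Fukuoka: component {Fukuoka, Kanazawa, Kobe, Matsuyama, Nagoya, Osaka, Sapporo, Sendai}.
That's 1 component.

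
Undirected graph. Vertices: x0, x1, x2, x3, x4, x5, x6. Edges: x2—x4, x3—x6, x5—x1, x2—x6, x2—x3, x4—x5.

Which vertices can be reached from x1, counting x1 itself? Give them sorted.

x1, x2, x3, x4, x5, x6

Start at x1.
Its neighbours: x5.
Then their neighbours: x4.
Then next layer: x2.
Then next layer: x3, x6.
Nothing further is reachable.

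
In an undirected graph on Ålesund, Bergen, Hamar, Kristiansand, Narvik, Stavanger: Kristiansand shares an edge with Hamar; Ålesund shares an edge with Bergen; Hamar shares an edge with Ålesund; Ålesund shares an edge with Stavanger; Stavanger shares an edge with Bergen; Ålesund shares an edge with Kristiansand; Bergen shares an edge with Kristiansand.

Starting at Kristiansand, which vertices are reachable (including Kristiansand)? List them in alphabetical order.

Ålesund, Bergen, Hamar, Kristiansand, Stavanger

Start at Kristiansand.
Its neighbours: Ålesund, Bergen, Hamar.
Then their neighbours: Stavanger.
Nothing further is reachable.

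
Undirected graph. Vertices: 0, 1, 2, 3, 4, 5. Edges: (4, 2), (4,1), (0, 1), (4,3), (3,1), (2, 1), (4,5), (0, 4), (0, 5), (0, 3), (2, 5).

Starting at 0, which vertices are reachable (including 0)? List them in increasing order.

Start at 0.
Its neighbours: 1, 3, 4, 5.
Then their neighbours: 2.
Every vertex is now reached.

0, 1, 2, 3, 4, 5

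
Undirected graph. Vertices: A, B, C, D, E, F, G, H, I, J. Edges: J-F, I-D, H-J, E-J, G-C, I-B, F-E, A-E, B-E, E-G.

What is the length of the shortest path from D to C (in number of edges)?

Distance 0: D.
Distance 1: I.
Distance 2: B.
Distance 3: E.
Distance 4: A, F, G, J.
Distance 5: C, H — contains C.

5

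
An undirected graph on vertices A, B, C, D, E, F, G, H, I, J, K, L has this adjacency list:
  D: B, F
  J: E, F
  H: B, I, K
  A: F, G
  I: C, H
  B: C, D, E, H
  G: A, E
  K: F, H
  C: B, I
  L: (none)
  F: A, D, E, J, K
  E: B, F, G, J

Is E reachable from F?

Yes

Explore from F.
Distance 1: reach A, D, E, J, K.
Found E.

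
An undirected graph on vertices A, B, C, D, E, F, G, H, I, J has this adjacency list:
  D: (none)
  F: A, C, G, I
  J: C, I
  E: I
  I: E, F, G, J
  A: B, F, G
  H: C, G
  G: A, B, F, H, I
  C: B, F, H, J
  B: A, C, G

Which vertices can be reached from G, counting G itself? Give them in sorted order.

A, B, C, E, F, G, H, I, J

Start at G.
Its neighbours: A, B, F, H, I.
Then their neighbours: C, E, J.
Nothing further is reachable.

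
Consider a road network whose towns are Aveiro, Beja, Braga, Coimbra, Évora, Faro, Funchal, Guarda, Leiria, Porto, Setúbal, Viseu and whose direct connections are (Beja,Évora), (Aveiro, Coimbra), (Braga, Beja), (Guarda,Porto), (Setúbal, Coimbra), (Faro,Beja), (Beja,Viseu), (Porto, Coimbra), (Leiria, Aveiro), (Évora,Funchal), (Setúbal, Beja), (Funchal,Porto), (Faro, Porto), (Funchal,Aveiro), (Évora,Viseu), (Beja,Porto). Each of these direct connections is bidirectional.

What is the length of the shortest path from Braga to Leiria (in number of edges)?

Distance 0: Braga.
Distance 1: Beja.
Distance 2: Évora, Faro, Porto, Setúbal, Viseu.
Distance 3: Coimbra, Funchal, Guarda.
Distance 4: Aveiro.
Distance 5: Leiria — contains Leiria.

5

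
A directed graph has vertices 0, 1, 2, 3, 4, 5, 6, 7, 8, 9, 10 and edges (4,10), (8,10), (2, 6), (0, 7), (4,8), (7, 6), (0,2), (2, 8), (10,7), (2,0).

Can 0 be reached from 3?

3 has no outgoing edges, so nothing is reachable from it.

No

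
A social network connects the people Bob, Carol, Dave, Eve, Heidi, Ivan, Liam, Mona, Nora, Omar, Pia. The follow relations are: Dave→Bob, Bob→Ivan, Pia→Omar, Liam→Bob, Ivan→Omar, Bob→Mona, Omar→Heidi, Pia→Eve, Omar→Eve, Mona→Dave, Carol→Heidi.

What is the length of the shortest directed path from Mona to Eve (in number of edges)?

Distance 0: Mona.
Distance 1: Dave.
Distance 2: Bob.
Distance 3: Ivan.
Distance 4: Omar.
Distance 5: Eve, Heidi — contains Eve.

5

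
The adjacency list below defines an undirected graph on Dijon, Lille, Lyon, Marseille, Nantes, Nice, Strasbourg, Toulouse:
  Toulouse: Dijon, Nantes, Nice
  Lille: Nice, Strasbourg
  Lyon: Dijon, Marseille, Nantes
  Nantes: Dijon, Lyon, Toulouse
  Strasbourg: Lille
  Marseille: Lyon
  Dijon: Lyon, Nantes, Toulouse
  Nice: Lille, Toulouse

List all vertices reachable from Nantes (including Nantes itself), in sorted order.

Dijon, Lille, Lyon, Marseille, Nantes, Nice, Strasbourg, Toulouse

Start at Nantes.
Its neighbours: Dijon, Lyon, Toulouse.
Then their neighbours: Marseille, Nice.
Then next layer: Lille.
Then next layer: Strasbourg.
Every vertex is now reached.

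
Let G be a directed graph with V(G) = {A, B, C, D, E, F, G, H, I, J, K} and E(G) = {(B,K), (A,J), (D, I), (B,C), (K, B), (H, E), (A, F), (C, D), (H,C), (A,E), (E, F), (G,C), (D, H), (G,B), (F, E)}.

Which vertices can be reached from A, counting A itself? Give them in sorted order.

A, E, F, J

Start at A.
Its neighbours: E, F, J.
Nothing further is reachable.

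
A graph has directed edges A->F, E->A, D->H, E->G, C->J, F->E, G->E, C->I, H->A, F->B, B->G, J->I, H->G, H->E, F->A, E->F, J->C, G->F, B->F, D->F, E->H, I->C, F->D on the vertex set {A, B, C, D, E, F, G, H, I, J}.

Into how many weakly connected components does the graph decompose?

2

From A: component {A, B, D, E, F, G, H}.
From C: component {C, I, J}.
That's 2 components.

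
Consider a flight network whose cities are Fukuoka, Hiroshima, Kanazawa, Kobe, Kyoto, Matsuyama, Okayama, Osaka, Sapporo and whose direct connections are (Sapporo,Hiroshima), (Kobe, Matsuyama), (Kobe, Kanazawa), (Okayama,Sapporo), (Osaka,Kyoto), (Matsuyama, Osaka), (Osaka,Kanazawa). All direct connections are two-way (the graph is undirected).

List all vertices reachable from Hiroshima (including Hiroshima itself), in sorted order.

Start at Hiroshima.
Its neighbours: Sapporo.
Then their neighbours: Okayama.
Nothing further is reachable.

Hiroshima, Okayama, Sapporo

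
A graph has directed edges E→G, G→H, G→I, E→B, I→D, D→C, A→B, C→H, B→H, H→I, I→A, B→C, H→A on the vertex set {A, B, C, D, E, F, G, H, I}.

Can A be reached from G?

Yes

Explore from G.
Distance 1: reach H, I.
Distance 2: reach A, D.
Found A.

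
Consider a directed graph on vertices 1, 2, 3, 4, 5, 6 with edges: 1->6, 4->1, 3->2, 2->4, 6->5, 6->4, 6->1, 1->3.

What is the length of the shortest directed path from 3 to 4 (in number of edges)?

Distance 0: 3.
Distance 1: 2.
Distance 2: 4 — contains 4.

2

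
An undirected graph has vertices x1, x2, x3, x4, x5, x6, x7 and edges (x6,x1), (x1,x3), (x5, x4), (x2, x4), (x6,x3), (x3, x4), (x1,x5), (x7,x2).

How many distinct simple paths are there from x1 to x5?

x1–x3–x4–x5
x1–x5
x1–x6–x3–x4–x5

3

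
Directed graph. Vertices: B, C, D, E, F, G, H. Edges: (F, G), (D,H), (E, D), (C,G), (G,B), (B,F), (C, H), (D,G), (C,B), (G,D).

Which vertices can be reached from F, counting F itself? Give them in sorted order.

B, D, F, G, H

Start at F.
Its neighbours: G.
Then their neighbours: B, D.
Then next layer: H.
Nothing further is reachable.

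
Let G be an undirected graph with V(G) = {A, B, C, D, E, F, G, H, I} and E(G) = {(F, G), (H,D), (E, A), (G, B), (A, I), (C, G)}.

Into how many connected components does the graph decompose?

From A: component {A, E, I}.
From B: component {B, C, F, G}.
From D: component {D, H}.
That's 3 components.

3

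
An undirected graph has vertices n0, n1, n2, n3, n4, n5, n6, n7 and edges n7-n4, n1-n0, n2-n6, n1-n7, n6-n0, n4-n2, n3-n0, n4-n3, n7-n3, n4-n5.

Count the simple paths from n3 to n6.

n3–n0–n1–n7–n4–n2–n6
n3–n0–n6
n3–n4–n2–n6
n3–n4–n7–n1–n0–n6
n3–n7–n1–n0–n6
n3–n7–n4–n2–n6

6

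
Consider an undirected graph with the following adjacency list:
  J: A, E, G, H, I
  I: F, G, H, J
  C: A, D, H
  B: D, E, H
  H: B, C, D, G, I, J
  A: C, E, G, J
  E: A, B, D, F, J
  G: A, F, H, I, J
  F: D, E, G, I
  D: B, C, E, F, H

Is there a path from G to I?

Yes

Explore from G.
Distance 1: reach A, F, H, I, J.
Found I.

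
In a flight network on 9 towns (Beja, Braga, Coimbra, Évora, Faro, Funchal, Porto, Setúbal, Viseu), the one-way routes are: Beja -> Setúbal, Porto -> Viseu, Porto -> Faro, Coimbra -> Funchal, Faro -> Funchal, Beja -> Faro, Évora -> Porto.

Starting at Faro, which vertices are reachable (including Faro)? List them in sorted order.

Faro, Funchal

Start at Faro.
Its neighbours: Funchal.
Nothing further is reachable.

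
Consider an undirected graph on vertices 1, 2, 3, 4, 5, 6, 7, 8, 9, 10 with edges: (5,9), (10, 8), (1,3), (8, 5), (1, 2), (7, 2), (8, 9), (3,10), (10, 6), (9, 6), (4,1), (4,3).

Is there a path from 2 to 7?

Explore from 2.
Distance 1: reach 1, 7.
Found 7.

Yes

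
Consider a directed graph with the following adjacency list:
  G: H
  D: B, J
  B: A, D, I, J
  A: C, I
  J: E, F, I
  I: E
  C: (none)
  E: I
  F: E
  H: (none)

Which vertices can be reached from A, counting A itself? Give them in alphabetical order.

Start at A.
Its neighbours: C, I.
Then their neighbours: E.
Nothing further is reachable.

A, C, E, I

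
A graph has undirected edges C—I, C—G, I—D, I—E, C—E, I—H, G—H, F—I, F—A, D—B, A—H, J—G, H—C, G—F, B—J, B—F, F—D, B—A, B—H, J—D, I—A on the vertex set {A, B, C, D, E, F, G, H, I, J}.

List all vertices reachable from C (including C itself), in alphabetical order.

A, B, C, D, E, F, G, H, I, J

Start at C.
Its neighbours: E, G, H, I.
Then their neighbours: A, B, D, F, J.
Every vertex is now reached.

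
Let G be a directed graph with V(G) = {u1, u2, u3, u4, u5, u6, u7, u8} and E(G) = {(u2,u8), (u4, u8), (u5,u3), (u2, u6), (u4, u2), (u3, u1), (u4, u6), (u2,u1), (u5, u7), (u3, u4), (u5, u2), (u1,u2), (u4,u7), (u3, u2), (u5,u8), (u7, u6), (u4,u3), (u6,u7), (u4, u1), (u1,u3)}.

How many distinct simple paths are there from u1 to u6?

u1→u2→u6
u1→u3→u2→u6
u1→u3→u4→u2→u6
u1→u3→u4→u6
u1→u3→u4→u7→u6

5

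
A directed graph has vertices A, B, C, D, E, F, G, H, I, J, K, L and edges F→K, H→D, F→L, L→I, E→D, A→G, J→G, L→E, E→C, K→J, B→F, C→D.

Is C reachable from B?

Yes

Explore from B.
Distance 1: reach F.
Distance 2: reach K, L.
Distance 3: reach E, I, J.
Distance 4: reach C, D, G.
Found C.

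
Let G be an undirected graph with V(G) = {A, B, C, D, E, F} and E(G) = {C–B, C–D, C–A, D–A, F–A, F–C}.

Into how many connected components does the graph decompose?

From A: component {A, B, C, D, F}.
From E: component {E}.
That's 2 components.

2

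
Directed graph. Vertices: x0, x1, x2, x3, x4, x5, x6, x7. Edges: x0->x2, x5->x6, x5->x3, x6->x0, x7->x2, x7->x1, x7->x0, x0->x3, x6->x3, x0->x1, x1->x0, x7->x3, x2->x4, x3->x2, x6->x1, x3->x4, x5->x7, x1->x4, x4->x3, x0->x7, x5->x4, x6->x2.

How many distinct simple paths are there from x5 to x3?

23

x5→x3
x5→x4→x3
x5→x6→x0→x1→x4→x3
x5→x6→x0→x2→x4→x3
x5→x6→x0→x3
x5→x6→x0→x7→x1→x4→x3
x5→x6→x0→x7→x2→x4→x3
x5→x6→x0→x7→x3
... and 15 more.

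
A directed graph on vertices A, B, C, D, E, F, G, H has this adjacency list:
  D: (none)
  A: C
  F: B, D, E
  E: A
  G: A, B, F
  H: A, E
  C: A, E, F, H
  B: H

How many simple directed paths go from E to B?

E→A→C→F→B

1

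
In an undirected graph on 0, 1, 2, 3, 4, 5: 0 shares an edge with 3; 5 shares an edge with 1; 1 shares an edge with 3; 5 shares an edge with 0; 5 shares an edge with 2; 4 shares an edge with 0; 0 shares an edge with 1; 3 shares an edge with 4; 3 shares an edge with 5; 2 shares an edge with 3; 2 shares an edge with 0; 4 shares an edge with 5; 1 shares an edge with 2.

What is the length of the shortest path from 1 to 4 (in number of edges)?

2

Distance 0: 1.
Distance 1: 0, 2, 3, 5.
Distance 2: 4 — contains 4.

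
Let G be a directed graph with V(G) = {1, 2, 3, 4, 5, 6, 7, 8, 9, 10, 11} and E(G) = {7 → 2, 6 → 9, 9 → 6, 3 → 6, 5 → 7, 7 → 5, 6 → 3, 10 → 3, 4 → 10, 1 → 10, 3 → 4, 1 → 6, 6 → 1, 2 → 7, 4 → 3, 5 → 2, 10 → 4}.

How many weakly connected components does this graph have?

4

From 1: component {1, 3, 4, 6, 9, 10}.
From 2: component {2, 5, 7}.
From 8: component {8}.
From 11: component {11}.
That's 4 components.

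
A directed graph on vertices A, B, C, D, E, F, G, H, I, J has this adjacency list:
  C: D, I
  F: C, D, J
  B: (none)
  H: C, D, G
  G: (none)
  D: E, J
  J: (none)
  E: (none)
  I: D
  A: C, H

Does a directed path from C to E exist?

Explore from C.
Distance 1: reach D, I.
Distance 2: reach E, J.
Found E.

Yes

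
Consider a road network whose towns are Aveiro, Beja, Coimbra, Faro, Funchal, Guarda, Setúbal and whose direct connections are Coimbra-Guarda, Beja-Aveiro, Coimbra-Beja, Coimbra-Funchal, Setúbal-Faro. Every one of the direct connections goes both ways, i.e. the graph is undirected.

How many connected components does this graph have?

From Aveiro: component {Aveiro, Beja, Coimbra, Funchal, Guarda}.
From Faro: component {Faro, Setúbal}.
That's 2 components.

2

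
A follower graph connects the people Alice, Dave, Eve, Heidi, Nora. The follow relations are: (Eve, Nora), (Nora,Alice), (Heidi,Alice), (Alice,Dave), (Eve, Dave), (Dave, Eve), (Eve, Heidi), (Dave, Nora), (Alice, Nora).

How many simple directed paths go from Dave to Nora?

3

Dave→Eve→Heidi→Alice→Nora
Dave→Eve→Nora
Dave→Nora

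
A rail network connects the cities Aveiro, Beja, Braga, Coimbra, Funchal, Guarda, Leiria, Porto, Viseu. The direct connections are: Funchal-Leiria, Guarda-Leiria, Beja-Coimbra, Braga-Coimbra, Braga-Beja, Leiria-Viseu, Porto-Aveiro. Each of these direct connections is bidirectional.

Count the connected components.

3

From Aveiro: component {Aveiro, Porto}.
From Beja: component {Beja, Braga, Coimbra}.
From Funchal: component {Funchal, Guarda, Leiria, Viseu}.
That's 3 components.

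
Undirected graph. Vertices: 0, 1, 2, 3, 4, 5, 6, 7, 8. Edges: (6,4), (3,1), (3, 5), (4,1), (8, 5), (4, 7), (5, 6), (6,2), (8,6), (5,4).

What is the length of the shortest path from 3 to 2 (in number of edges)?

Distance 0: 3.
Distance 1: 1, 5.
Distance 2: 4, 6, 8.
Distance 3: 2, 7 — contains 2.

3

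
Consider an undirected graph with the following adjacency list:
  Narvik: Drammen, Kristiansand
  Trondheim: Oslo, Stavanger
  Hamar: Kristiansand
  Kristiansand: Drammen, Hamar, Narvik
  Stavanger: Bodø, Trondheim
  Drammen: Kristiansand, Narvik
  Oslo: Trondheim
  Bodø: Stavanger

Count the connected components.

2

From Bodø: component {Bodø, Oslo, Stavanger, Trondheim}.
From Drammen: component {Drammen, Hamar, Kristiansand, Narvik}.
That's 2 components.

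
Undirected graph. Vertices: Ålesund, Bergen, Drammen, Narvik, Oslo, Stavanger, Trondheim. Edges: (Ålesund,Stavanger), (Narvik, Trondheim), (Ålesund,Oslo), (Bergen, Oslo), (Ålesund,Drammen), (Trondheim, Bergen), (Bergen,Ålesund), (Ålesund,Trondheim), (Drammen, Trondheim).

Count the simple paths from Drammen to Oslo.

7

Drammen–Ålesund–Bergen–Oslo
Drammen–Ålesund–Oslo
Drammen–Ålesund–Trondheim–Bergen–Oslo
Drammen–Trondheim–Ålesund–Bergen–Oslo
Drammen–Trondheim–Ålesund–Oslo
Drammen–Trondheim–Bergen–Ålesund–Oslo
Drammen–Trondheim–Bergen–Oslo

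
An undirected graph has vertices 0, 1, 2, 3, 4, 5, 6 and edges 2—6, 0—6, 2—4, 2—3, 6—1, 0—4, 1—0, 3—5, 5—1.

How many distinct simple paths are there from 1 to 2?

1–0–4–2
1–0–6–2
1–5–3–2
1–6–0–4–2
1–6–2

5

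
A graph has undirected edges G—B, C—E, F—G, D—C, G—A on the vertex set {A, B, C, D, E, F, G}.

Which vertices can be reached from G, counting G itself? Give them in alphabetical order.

Start at G.
Its neighbours: A, B, F.
Nothing further is reachable.

A, B, F, G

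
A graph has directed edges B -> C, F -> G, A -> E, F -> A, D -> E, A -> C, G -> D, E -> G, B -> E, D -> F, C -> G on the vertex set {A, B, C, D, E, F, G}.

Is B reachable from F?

Explore from F.
Distance 1: reach A, G.
Distance 2: reach C, D, E.
The search from F is exhausted; no directed path reaches B.

No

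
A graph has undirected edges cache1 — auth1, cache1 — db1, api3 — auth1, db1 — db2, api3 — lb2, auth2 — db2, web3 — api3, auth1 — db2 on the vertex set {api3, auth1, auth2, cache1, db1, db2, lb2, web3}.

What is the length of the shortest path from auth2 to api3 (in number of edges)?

Distance 0: auth2.
Distance 1: db2.
Distance 2: auth1, db1.
Distance 3: api3, cache1 — contains api3.

3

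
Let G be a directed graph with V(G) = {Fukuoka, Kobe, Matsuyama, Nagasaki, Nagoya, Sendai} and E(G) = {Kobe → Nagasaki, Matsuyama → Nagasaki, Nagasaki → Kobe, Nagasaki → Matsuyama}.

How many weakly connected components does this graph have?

From Fukuoka: component {Fukuoka}.
From Kobe: component {Kobe, Matsuyama, Nagasaki}.
From Nagoya: component {Nagoya}.
From Sendai: component {Sendai}.
That's 4 components.

4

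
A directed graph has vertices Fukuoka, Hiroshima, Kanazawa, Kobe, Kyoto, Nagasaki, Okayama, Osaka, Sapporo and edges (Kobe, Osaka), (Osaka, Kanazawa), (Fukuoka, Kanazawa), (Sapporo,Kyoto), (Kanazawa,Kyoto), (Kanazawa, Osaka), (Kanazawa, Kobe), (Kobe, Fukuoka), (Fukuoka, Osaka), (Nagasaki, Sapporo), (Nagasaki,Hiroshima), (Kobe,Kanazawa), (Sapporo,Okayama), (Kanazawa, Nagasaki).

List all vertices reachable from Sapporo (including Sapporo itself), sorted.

Kyoto, Okayama, Sapporo

Start at Sapporo.
Its neighbours: Kyoto, Okayama.
Nothing further is reachable.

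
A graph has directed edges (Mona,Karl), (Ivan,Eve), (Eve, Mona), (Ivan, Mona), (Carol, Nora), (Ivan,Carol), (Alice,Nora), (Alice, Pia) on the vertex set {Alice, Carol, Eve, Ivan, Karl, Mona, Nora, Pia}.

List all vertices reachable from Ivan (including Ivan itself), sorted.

Start at Ivan.
Its neighbours: Carol, Eve, Mona.
Then their neighbours: Karl, Nora.
Nothing further is reachable.

Carol, Eve, Ivan, Karl, Mona, Nora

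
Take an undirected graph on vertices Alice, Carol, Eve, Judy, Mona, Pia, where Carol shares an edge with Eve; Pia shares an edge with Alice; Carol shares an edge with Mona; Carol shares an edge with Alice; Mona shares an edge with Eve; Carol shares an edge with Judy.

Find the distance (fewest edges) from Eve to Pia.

3

Distance 0: Eve.
Distance 1: Carol, Mona.
Distance 2: Alice, Judy.
Distance 3: Pia — contains Pia.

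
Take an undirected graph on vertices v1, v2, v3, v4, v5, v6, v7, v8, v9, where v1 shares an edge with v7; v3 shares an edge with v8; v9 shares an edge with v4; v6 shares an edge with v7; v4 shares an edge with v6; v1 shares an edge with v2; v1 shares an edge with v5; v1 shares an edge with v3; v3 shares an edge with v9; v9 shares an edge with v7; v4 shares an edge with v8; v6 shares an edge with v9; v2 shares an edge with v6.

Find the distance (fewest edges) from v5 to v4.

Distance 0: v5.
Distance 1: v1.
Distance 2: v2, v3, v7.
Distance 3: v6, v8, v9.
Distance 4: v4 — contains v4.

4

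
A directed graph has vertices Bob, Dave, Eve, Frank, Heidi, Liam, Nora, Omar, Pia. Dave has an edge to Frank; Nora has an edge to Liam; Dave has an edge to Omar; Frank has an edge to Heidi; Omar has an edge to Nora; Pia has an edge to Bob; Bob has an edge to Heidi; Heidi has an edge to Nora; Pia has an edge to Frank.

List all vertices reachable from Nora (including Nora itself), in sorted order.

Liam, Nora

Start at Nora.
Its neighbours: Liam.
Nothing further is reachable.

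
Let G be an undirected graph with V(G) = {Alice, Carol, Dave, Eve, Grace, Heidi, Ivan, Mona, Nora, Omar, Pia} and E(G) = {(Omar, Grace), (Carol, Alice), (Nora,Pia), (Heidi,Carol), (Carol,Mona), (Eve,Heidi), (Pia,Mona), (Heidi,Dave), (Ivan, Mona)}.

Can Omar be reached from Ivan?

Explore from Ivan.
Distance 1: reach Mona.
Distance 2: reach Carol, Pia.
Distance 3: reach Alice, Heidi, Nora.
Distance 4: reach Dave, Eve.
The search is exhausted without reaching Omar; it lies in a different component.

No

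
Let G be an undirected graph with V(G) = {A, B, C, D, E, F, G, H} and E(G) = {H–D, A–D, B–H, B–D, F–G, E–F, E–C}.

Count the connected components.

2

From A: component {A, B, D, H}.
From C: component {C, E, F, G}.
That's 2 components.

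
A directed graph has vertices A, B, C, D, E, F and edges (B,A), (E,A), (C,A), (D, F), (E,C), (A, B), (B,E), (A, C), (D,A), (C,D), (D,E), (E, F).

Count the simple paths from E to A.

E→A
E→C→A
E→C→D→A

3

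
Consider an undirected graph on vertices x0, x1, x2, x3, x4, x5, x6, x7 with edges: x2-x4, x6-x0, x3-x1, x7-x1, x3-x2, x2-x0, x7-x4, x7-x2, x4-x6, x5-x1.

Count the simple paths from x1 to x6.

7

x1–x3–x2–x0–x6
x1–x3–x2–x4–x6
x1–x3–x2–x7–x4–x6
x1–x7–x2–x0–x6
x1–x7–x2–x4–x6
x1–x7–x4–x2–x0–x6
x1–x7–x4–x6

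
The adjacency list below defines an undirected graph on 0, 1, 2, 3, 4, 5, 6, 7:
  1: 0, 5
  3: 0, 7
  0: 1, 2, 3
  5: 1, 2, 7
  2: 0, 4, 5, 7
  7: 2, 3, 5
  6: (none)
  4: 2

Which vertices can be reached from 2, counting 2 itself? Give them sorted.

Start at 2.
Its neighbours: 0, 4, 5, 7.
Then their neighbours: 1, 3.
Nothing further is reachable.

0, 1, 2, 3, 4, 5, 7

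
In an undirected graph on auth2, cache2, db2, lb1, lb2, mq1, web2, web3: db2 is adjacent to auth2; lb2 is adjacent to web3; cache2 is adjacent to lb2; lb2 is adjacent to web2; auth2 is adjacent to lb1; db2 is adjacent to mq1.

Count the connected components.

2

From auth2: component {auth2, db2, lb1, mq1}.
From cache2: component {cache2, lb2, web2, web3}.
That's 2 components.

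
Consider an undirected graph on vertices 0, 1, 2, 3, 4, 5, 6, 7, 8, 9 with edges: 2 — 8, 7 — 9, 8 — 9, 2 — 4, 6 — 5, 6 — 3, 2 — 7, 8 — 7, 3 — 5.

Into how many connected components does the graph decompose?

From 0: component {0}.
From 1: component {1}.
From 2: component {2, 4, 7, 8, 9}.
From 3: component {3, 5, 6}.
That's 4 components.

4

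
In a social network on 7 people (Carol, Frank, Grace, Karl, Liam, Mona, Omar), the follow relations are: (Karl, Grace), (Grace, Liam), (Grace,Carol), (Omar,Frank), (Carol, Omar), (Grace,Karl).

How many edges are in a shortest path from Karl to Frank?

4

Distance 0: Karl.
Distance 1: Grace.
Distance 2: Carol, Liam.
Distance 3: Omar.
Distance 4: Frank — contains Frank.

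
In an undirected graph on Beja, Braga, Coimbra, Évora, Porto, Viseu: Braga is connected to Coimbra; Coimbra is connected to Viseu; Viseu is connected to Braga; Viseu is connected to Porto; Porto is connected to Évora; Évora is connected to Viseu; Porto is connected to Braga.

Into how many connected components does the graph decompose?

2

From Beja: component {Beja}.
From Braga: component {Braga, Coimbra, Évora, Porto, Viseu}.
That's 2 components.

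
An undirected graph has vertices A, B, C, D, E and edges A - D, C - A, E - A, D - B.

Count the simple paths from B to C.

1

B–D–A–C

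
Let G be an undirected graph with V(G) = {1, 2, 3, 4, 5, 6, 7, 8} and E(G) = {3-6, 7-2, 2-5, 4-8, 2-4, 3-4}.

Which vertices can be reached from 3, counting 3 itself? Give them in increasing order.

Start at 3.
Its neighbours: 4, 6.
Then their neighbours: 2, 8.
Then next layer: 5, 7.
Nothing further is reachable.

2, 3, 4, 5, 6, 7, 8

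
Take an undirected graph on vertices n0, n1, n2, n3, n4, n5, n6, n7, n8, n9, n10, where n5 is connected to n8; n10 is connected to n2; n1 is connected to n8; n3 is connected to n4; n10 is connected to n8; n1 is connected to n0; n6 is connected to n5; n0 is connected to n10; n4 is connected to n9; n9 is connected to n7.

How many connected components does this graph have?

From n0: component {n0, n1, n2, n5, n6, n8, n10}.
From n3: component {n3, n4, n7, n9}.
That's 2 components.

2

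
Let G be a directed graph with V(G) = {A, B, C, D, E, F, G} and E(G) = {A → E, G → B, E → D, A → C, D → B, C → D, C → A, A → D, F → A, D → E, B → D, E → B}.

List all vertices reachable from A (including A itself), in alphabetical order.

A, B, C, D, E

Start at A.
Its neighbours: C, D, E.
Then their neighbours: B.
Nothing further is reachable.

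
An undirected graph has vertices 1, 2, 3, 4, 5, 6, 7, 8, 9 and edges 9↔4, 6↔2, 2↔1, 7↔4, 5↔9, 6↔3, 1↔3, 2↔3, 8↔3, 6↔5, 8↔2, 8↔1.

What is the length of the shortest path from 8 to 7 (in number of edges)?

6

Distance 0: 8.
Distance 1: 1, 2, 3.
Distance 2: 6.
Distance 3: 5.
Distance 4: 9.
Distance 5: 4.
Distance 6: 7 — contains 7.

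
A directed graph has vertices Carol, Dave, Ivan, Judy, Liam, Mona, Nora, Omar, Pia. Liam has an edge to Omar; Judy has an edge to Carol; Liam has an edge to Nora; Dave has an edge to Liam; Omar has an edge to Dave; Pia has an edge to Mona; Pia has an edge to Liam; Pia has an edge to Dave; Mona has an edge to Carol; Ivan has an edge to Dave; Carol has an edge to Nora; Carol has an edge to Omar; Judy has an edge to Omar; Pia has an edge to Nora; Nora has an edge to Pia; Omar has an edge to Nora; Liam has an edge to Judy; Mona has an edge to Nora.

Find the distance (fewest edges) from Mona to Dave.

Distance 0: Mona.
Distance 1: Carol, Nora.
Distance 2: Omar, Pia.
Distance 3: Dave, Liam — contains Dave.

3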